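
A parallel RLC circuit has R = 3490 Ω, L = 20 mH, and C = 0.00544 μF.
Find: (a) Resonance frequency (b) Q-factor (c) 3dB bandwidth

Step 1 — Resonance: ω₀ = 1/√(LC) = 1/√(0.02·5.44e-09) = 9.587e+04 rad/s.
Step 2 — f₀ = ω₀/(2π) = 1.526e+04 Hz.
Step 3 — Parallel Q: Q = R/(ω₀L) = 3490/(9.587e+04·0.02) = 1.82.
Step 4 — Bandwidth: Δω = ω₀/Q = 5.267e+04 rad/s; BW = Δω/(2π) = 8383 Hz.

(a) f₀ = 1.526e+04 Hz  (b) Q = 1.82  (c) BW = 8383 Hz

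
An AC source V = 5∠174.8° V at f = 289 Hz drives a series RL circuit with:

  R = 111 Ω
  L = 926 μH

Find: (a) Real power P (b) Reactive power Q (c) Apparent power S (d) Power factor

Step 1 — Angular frequency: ω = 2π·f = 2π·289 = 1816 rad/s.
Step 2 — Component impedances:
  R: Z = R = 111 Ω
  L: Z = jωL = j·1816·0.000926 = 0 + j1.681 Ω
Step 3 — Series combination: Z_total = R + L = 111 + j1.681 Ω = 111∠0.9° Ω.
Step 4 — Source phasor: V = 5∠174.8° V = -4.979 + j0.4532 V.
Step 5 — Current: I = V / Z = -0.04479 + j0.004761 A = 0.04504∠173.9° A.
Step 6 — Complex power: S = V·I* = 0.2252 + j0.003411 VA.
Step 7 — Real power: P = Re(S) = 0.2252 W.
Step 8 — Reactive power: Q = Im(S) = 0.003411 VAR.
Step 9 — Apparent power: |S| = 0.2252 VA.
Step 10 — Power factor: PF = P/|S| = 0.9999 (lagging).

(a) P = 0.2252 W  (b) Q = 0.003411 VAR  (c) S = 0.2252 VA  (d) PF = 0.9999 (lagging)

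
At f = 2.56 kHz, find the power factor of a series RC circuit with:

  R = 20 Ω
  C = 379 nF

Step 1 — Angular frequency: ω = 2π·f = 2π·2560 = 1.608e+04 rad/s.
Step 2 — Component impedances:
  R: Z = R = 20 Ω
  C: Z = 1/(jωC) = -j/(ω·C) = 0 - j164 Ω
Step 3 — Series combination: Z_total = R + C = 20 - j164 Ω = 165.3∠-83.0° Ω.
Step 4 — Power factor: PF = cos(φ) = Re(Z)/|Z| = 20/165.3 = 0.121.
Step 5 — Type: Im(Z) = -164 ⇒ leading (phase φ = -83.0°).

PF = 0.121 (leading, φ = -83.0°)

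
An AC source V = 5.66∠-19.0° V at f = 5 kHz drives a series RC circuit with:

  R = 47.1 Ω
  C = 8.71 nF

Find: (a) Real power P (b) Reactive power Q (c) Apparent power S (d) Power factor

Step 1 — Angular frequency: ω = 2π·f = 2π·5000 = 3.142e+04 rad/s.
Step 2 — Component impedances:
  R: Z = R = 47.1 Ω
  C: Z = 1/(jωC) = -j/(ω·C) = 0 - j3655 Ω
Step 3 — Series combination: Z_total = R + C = 47.1 - j3655 Ω = 3655∠-89.3° Ω.
Step 4 — Source phasor: V = 5.66∠-19.0° V = 5.352 - j1.843 V.
Step 5 — Current: I = V / Z = 0.000523 + j0.001458 A = 0.001549∠70.3° A.
Step 6 — Complex power: S = V·I* = 0.000113 - j0.008765 VA.
Step 7 — Real power: P = Re(S) = 0.000113 W.
Step 8 — Reactive power: Q = Im(S) = -0.008765 VAR.
Step 9 — Apparent power: |S| = 0.008765 VA.
Step 10 — Power factor: PF = P/|S| = 0.01289 (leading).

(a) P = 0.000113 W  (b) Q = -0.008765 VAR  (c) S = 0.008765 VA  (d) PF = 0.01289 (leading)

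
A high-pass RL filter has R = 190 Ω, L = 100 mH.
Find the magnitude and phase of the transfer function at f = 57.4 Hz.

Step 1 — Angular frequency: ω = 2π·57.4 = 360.7 rad/s.
Step 2 — Transfer function: H(jω) = jωL/(R + jωL).
Step 3 — Numerator jωL = j·36.07; denominator R + jωL = 190 + j36.07.
Step 4 — H = 0.03478 + j0.1832.
Step 5 — Magnitude: |H| = 0.1865 (-14.6 dB); phase: φ = 79.3°.

|H| = 0.1865 (-14.6 dB), φ = 79.3°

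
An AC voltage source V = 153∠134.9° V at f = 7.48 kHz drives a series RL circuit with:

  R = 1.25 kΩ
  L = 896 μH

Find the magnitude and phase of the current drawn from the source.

Step 1 — Angular frequency: ω = 2π·f = 2π·7480 = 4.7e+04 rad/s.
Step 2 — Component impedances:
  R: Z = R = 1250 Ω
  L: Z = jωL = j·4.7e+04·0.000896 = 0 + j42.11 Ω
Step 3 — Series combination: Z_total = R + L = 1250 + j42.11 Ω = 1251∠1.9° Ω.
Step 4 — Source phasor: V = 153∠134.9° V = -108 + j108.4 V.
Step 5 — Ohm's law: I = V / Z_total = (-108 + j108.4) / (1250 + j42.11) = -0.08338 + j0.08951 A.
Step 6 — Convert to polar: |I| = 0.1223 A, ∠I = 133.0°.

I = 0.1223∠133.0° A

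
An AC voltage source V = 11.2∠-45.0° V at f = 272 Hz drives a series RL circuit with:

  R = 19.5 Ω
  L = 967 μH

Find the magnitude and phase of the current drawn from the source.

Step 1 — Angular frequency: ω = 2π·f = 2π·272 = 1709 rad/s.
Step 2 — Component impedances:
  R: Z = R = 19.5 Ω
  L: Z = jωL = j·1709·0.000967 = 0 + j1.653 Ω
Step 3 — Series combination: Z_total = R + L = 19.5 + j1.653 Ω = 19.57∠4.8° Ω.
Step 4 — Source phasor: V = 11.2∠-45.0° V = 7.92 - j7.92 V.
Step 5 — Ohm's law: I = V / Z_total = (7.92 - j7.92) / (19.5 + j1.653) = 0.3691 - j0.4374 A.
Step 6 — Convert to polar: |I| = 0.5723 A, ∠I = -49.8°.

I = 0.5723∠-49.8° A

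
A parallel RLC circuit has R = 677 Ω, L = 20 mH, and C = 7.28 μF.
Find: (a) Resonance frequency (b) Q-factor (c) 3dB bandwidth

Step 1 — Resonance: ω₀ = 1/√(LC) = 1/√(0.02·7.28e-06) = 2621 rad/s.
Step 2 — f₀ = ω₀/(2π) = 417.1 Hz.
Step 3 — Parallel Q: Q = R/(ω₀L) = 677/(2621·0.02) = 12.92.
Step 4 — Bandwidth: Δω = ω₀/Q = 202.9 rad/s; BW = Δω/(2π) = 32.29 Hz.

(a) f₀ = 417.1 Hz  (b) Q = 12.92  (c) BW = 32.29 Hz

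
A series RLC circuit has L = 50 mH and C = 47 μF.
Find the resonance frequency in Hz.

Step 1 — Resonance condition Im(Z)=0 gives ω₀ = 1/√(LC).
Step 2 — ω₀ = 1/√(0.05·4.7e-05) = 652.3 rad/s.
Step 3 — f₀ = ω₀/(2π) = 103.8 Hz.

f₀ = 103.8 Hz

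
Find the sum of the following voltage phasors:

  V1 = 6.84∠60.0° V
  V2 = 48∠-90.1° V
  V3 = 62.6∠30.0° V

Step 1 — Convert each phasor to rectangular form:
  V1 = 6.84·(cos(60.0°) + j·sin(60.0°)) = 3.42 + j5.924 V
  V2 = 48·(cos(-90.1°) + j·sin(-90.1°)) = -0.08378 - j48 V
  V3 = 62.6·(cos(30.0°) + j·sin(30.0°)) = 54.21 + j31.3 V
Step 2 — Sum components: V_total = 57.55 - j10.78 V.
Step 3 — Convert to polar: |V_total| = 58.55 V, ∠V_total = -10.6°.

V_total = 58.55∠-10.6° V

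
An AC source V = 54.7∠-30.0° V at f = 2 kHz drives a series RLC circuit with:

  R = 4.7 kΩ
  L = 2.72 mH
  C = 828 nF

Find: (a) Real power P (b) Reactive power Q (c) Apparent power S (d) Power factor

Step 1 — Angular frequency: ω = 2π·f = 2π·2000 = 1.257e+04 rad/s.
Step 2 — Component impedances:
  R: Z = R = 4700 Ω
  L: Z = jωL = j·1.257e+04·0.00272 = 0 + j34.18 Ω
  C: Z = 1/(jωC) = -j/(ω·C) = 0 - j96.11 Ω
Step 3 — Series combination: Z_total = R + L + C = 4700 - j61.93 Ω = 4700∠-0.8° Ω.
Step 4 — Source phasor: V = 54.7∠-30.0° V = 47.37 - j27.35 V.
Step 5 — Current: I = V / Z = 0.01015 - j0.005685 A = 0.01164∠-29.2° A.
Step 6 — Complex power: S = V·I* = 0.6365 - j0.008387 VA.
Step 7 — Real power: P = Re(S) = 0.6365 W.
Step 8 — Reactive power: Q = Im(S) = -0.008387 VAR.
Step 9 — Apparent power: |S| = 0.6366 VA.
Step 10 — Power factor: PF = P/|S| = 0.9999 (leading).

(a) P = 0.6365 W  (b) Q = -0.008387 VAR  (c) S = 0.6366 VA  (d) PF = 0.9999 (leading)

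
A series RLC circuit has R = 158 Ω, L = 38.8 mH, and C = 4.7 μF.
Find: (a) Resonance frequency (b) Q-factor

Step 1 — Resonance condition Im(Z)=0 gives ω₀ = 1/√(LC).
Step 2 — ω₀ = 1/√(0.0388·4.7e-06) = 2342 rad/s.
Step 3 — f₀ = ω₀/(2π) = 372.7 Hz.
Step 4 — Series Q: Q = ω₀L/R = 2342·0.0388/158 = 0.5751.

(a) f₀ = 372.7 Hz  (b) Q = 0.5751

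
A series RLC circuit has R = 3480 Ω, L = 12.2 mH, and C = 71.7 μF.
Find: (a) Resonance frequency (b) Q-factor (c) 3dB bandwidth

Step 1 — Resonance: ω₀ = 1/√(LC) = 1/√(0.0122·7.17e-05) = 1069 rad/s.
Step 2 — f₀ = ω₀/(2π) = 170.2 Hz.
Step 3 — Series Q: Q = ω₀L/R = 1069·0.0122/3480 = 0.003748.
Step 4 — Bandwidth: Δω = ω₀/Q = 2.852e+05 rad/s; BW = Δω/(2π) = 4.54e+04 Hz.

(a) f₀ = 170.2 Hz  (b) Q = 0.003748  (c) BW = 4.54e+04 Hz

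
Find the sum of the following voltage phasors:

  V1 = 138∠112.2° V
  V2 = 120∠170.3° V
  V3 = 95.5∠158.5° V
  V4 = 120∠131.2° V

Step 1 — Convert each phasor to rectangular form:
  V1 = 138·(cos(112.2°) + j·sin(112.2°)) = -52.14 + j127.8 V
  V2 = 120·(cos(170.3°) + j·sin(170.3°)) = -118.3 + j20.22 V
  V3 = 95.5·(cos(158.5°) + j·sin(158.5°)) = -88.85 + j35 V
  V4 = 120·(cos(131.2°) + j·sin(131.2°)) = -79.04 + j90.29 V
Step 2 — Sum components: V_total = -338.3 + j273.3 V.
Step 3 — Convert to polar: |V_total| = 434.9 V, ∠V_total = 141.1°.

V_total = 434.9∠141.1° V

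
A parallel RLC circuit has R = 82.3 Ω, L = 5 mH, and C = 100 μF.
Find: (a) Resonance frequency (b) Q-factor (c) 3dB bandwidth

Step 1 — Resonance: ω₀ = 1/√(LC) = 1/√(0.005·0.0001) = 1414 rad/s.
Step 2 — f₀ = ω₀/(2π) = 225.1 Hz.
Step 3 — Parallel Q: Q = R/(ω₀L) = 82.3/(1414·0.005) = 11.64.
Step 4 — Bandwidth: Δω = ω₀/Q = 121.5 rad/s; BW = Δω/(2π) = 19.34 Hz.

(a) f₀ = 225.1 Hz  (b) Q = 11.64  (c) BW = 19.34 Hz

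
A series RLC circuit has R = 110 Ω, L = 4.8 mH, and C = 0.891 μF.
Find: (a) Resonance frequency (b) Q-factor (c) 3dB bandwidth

Step 1 — Resonance condition Im(Z)=0 gives ω₀ = 1/√(LC).
Step 2 — ω₀ = 1/√(0.0048·8.91e-07) = 1.529e+04 rad/s.
Step 3 — f₀ = ω₀/(2π) = 2434 Hz.
Step 4 — Series Q: Q = ω₀L/R = 1.529e+04·0.0048/110 = 0.6673.
Step 5 — 3dB bandwidth: Δω = ω₀/Q = 2.292e+04 rad/s; BW = Δω/(2π) = 3647 Hz.

(a) f₀ = 2434 Hz  (b) Q = 0.6673  (c) BW = 3647 Hz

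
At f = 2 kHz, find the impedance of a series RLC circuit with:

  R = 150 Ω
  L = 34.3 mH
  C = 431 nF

Step 1 — Angular frequency: ω = 2π·f = 2π·2000 = 1.257e+04 rad/s.
Step 2 — Component impedances:
  R: Z = R = 150 Ω
  L: Z = jωL = j·1.257e+04·0.0343 = 0 + j431 Ω
  C: Z = 1/(jωC) = -j/(ω·C) = 0 - j184.6 Ω
Step 3 — Series combination: Z_total = R + L + C = 150 + j246.4 Ω = 288.5∠58.7° Ω.

Z = 150 + j246.4 Ω = 288.5∠58.7° Ω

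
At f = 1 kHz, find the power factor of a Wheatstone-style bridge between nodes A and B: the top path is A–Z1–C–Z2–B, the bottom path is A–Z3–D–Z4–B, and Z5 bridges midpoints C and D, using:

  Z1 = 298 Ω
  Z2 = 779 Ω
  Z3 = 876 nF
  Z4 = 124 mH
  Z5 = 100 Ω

Step 1 — Angular frequency: ω = 2π·f = 2π·1000 = 6283 rad/s.
Step 2 — Component impedances:
  Z1: Z = R = 298 Ω
  Z2: Z = R = 779 Ω
  Z3: Z = 1/(jωC) = -j/(ω·C) = 0 - j181.7 Ω
  Z4: Z = jωL = j·6283·0.124 = 0 + j779.1 Ω
  Z5: Z = R = 100 Ω
Step 3 — Bridge requires nodal analysis (the Z5 bridge couples midpoints C and D, so the two paths cannot be reduced to a simple series/parallel combination). Setting node B to ground and injecting 1 A at node A, the 3-node admittance system at A, C, D solves to V_A = Z_AB = 408.6 + j294.1 Ω = 503.4∠35.7° Ω.
Step 4 — Power factor: PF = cos(φ) = Re(Z)/|Z| = 408.57/503.43 = 0.8116.
Step 5 — Type: Im(Z) = 294.1 ⇒ lagging (phase φ = 35.7°).

PF = 0.8116 (lagging, φ = 35.7°)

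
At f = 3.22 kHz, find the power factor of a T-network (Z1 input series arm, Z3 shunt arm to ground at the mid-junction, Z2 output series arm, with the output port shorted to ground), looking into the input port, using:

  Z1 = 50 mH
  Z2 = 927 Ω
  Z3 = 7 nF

Step 1 — Angular frequency: ω = 2π·f = 2π·3220 = 2.023e+04 rad/s.
Step 2 — Component impedances:
  Z1: Z = jωL = j·2.023e+04·0.05 = 0 + j1012 Ω
  Z2: Z = R = 927 Ω
  Z3: Z = 1/(jωC) = -j/(ω·C) = 0 - j7061 Ω
Step 3 — With the output port shorted to ground, the output series arm Z2 runs from the junction to ground; the shunt arm Z3 also runs from the junction to ground. They appear in parallel: Z3 || Z2 = 911.3 - j119.6 Ω.
Step 4 — Series with input arm Z1: Z_in = Z1 + (Z3 || Z2) = 911.3 + j892 Ω = 1275∠44.4° Ω.
Step 5 — Power factor: PF = cos(φ) = Re(Z)/|Z| = 911.29/1275.2 = 0.7146.
Step 6 — Type: Im(Z) = 892 ⇒ lagging (phase φ = 44.4°).

PF = 0.7146 (lagging, φ = 44.4°)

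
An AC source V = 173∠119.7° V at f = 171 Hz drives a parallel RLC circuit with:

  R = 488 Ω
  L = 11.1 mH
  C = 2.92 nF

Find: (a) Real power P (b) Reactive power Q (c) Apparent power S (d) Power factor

Step 1 — Angular frequency: ω = 2π·f = 2π·171 = 1074 rad/s.
Step 2 — Component impedances:
  R: Z = R = 488 Ω
  L: Z = jωL = j·1074·0.0111 = 0 + j11.93 Ω
  C: Z = 1/(jωC) = -j/(ω·C) = 0 - j3.187e+05 Ω
Step 3 — Parallel combination: 1/Z_total = 1/R + 1/L + 1/C; Z_total = 0.2913 + j11.92 Ω = 11.92∠88.6° Ω.
Step 4 — Source phasor: V = 173∠119.7° V = -85.71 + j150.3 V.
Step 5 — Current: I = V / Z = 12.42 + j7.495 A = 14.51∠31.1° A.
Step 6 — Complex power: S = V·I* = 61.33 + j2509 VA.
Step 7 — Real power: P = Re(S) = 61.33 W.
Step 8 — Reactive power: Q = Im(S) = 2509 VAR.
Step 9 — Apparent power: |S| = 2510 VA.
Step 10 — Power factor: PF = P/|S| = 0.02443 (lagging).

(a) P = 61.33 W  (b) Q = 2509 VAR  (c) S = 2510 VA  (d) PF = 0.02443 (lagging)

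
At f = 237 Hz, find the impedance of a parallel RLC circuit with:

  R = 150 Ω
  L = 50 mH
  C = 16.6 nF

Step 1 — Angular frequency: ω = 2π·f = 2π·237 = 1489 rad/s.
Step 2 — Component impedances:
  R: Z = R = 150 Ω
  L: Z = jωL = j·1489·0.05 = 0 + j74.46 Ω
  C: Z = 1/(jωC) = -j/(ω·C) = 0 - j4.045e+04 Ω
Step 3 — Parallel combination: 1/Z_total = 1/R + 1/L + 1/C; Z_total = 29.74 + j59.8 Ω = 66.79∠63.6° Ω.

Z = 29.74 + j59.8 Ω = 66.79∠63.6° Ω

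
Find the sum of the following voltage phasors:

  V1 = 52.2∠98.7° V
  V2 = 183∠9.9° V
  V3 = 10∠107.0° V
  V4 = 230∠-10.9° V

Step 1 — Convert each phasor to rectangular form:
  V1 = 52.2·(cos(98.7°) + j·sin(98.7°)) = -7.896 + j51.6 V
  V2 = 183·(cos(9.9°) + j·sin(9.9°)) = 180.3 + j31.46 V
  V3 = 10·(cos(107.0°) + j·sin(107.0°)) = -2.924 + j9.563 V
  V4 = 230·(cos(-10.9°) + j·sin(-10.9°)) = 225.9 - j43.49 V
Step 2 — Sum components: V_total = 395.3 + j49.13 V.
Step 3 — Convert to polar: |V_total| = 398.3 V, ∠V_total = 7.1°.

V_total = 398.3∠7.1° V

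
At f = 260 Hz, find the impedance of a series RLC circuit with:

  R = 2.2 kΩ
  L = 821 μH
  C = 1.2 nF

Step 1 — Angular frequency: ω = 2π·f = 2π·260 = 1634 rad/s.
Step 2 — Component impedances:
  R: Z = R = 2200 Ω
  L: Z = jωL = j·1634·0.000821 = 0 + j1.341 Ω
  C: Z = 1/(jωC) = -j/(ω·C) = 0 - j5.101e+05 Ω
Step 3 — Series combination: Z_total = R + L + C = 2200 - j5.101e+05 Ω = 5.101e+05∠-89.8° Ω.

Z = 2200 - j5.101e+05 Ω = 5.101e+05∠-89.8° Ω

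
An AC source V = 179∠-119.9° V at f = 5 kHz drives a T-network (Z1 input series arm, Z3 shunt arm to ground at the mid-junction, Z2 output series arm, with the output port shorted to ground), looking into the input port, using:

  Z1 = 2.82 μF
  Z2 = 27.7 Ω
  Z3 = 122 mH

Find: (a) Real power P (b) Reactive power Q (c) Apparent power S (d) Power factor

Step 1 — Angular frequency: ω = 2π·f = 2π·5000 = 3.142e+04 rad/s.
Step 2 — Component impedances:
  Z1: Z = 1/(jωC) = -j/(ω·C) = 0 - j11.29 Ω
  Z2: Z = R = 27.7 Ω
  Z3: Z = jωL = j·3.142e+04·0.122 = 0 + j3833 Ω
Step 3 — With the output port shorted to ground, the output series arm Z2 runs from the junction to ground; the shunt arm Z3 also runs from the junction to ground. They appear in parallel: Z3 || Z2 = 27.7 + j0.2002 Ω.
Step 4 — Series with input arm Z1: Z_in = Z1 + (Z3 || Z2) = 27.7 - j11.09 Ω = 29.84∠-21.8° Ω.
Step 5 — Source phasor: V = 179∠-119.9° V = -89.23 - j155.2 V.
Step 6 — Current: I = V / Z = -0.8437 - j5.94 A = 6∠-98.1° A.
Step 7 — Complex power: S = V·I* = 997 - j399.1 VA.
Step 8 — Real power: P = Re(S) = 997 W.
Step 9 — Reactive power: Q = Im(S) = -399.1 VAR.
Step 10 — Apparent power: |S| = 1074 VA.
Step 11 — Power factor: PF = P/|S| = 0.9284 (leading).

(a) P = 997 W  (b) Q = -399.1 VAR  (c) S = 1074 VA  (d) PF = 0.9284 (leading)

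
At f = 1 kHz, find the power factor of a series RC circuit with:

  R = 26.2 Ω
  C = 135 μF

Step 1 — Angular frequency: ω = 2π·f = 2π·1000 = 6283 rad/s.
Step 2 — Component impedances:
  R: Z = R = 26.2 Ω
  C: Z = 1/(jωC) = -j/(ω·C) = 0 - j1.179 Ω
Step 3 — Series combination: Z_total = R + C = 26.2 - j1.179 Ω = 26.23∠-2.6° Ω.
Step 4 — Power factor: PF = cos(φ) = Re(Z)/|Z| = 26.2/26.227 = 0.999.
Step 5 — Type: Im(Z) = -1.179 ⇒ leading (phase φ = -2.6°).

PF = 0.999 (leading, φ = -2.6°)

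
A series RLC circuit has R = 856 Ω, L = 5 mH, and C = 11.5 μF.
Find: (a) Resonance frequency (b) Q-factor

Step 1 — Resonance condition Im(Z)=0 gives ω₀ = 1/√(LC).
Step 2 — ω₀ = 1/√(0.005·1.15e-05) = 4170 rad/s.
Step 3 — f₀ = ω₀/(2π) = 663.7 Hz.
Step 4 — Series Q: Q = ω₀L/R = 4170·0.005/856 = 0.02436.

(a) f₀ = 663.7 Hz  (b) Q = 0.02436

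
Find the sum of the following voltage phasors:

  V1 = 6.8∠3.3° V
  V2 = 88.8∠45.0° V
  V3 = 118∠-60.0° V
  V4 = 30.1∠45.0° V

Step 1 — Convert each phasor to rectangular form:
  V1 = 6.8·(cos(3.3°) + j·sin(3.3°)) = 6.789 + j0.3914 V
  V2 = 88.8·(cos(45.0°) + j·sin(45.0°)) = 62.79 + j62.79 V
  V3 = 118·(cos(-60.0°) + j·sin(-60.0°)) = 59 - j102.2 V
  V4 = 30.1·(cos(45.0°) + j·sin(45.0°)) = 21.28 + j21.28 V
Step 2 — Sum components: V_total = 149.9 - j17.72 V.
Step 3 — Convert to polar: |V_total| = 150.9 V, ∠V_total = -6.7°.

V_total = 150.9∠-6.7° V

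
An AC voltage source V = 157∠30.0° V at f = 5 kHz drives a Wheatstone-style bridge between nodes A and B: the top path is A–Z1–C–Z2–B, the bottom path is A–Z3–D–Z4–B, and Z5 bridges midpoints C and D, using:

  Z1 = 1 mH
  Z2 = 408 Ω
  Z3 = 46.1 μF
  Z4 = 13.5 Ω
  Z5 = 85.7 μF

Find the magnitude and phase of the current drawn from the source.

Step 1 — Angular frequency: ω = 2π·f = 2π·5000 = 3.142e+04 rad/s.
Step 2 — Component impedances:
  Z1: Z = jωL = j·3.142e+04·0.001 = 0 + j31.42 Ω
  Z2: Z = R = 408 Ω
  Z3: Z = 1/(jωC) = -j/(ω·C) = 0 - j0.6905 Ω
  Z4: Z = R = 13.5 Ω
  Z5: Z = 1/(jωC) = -j/(ω·C) = 0 - j0.3714 Ω
Step 3 — Bridge requires nodal analysis (the Z5 bridge couples midpoints C and D, so the two paths cannot be reduced to a simple series/parallel combination). Setting node B to ground and injecting 1 A at node A, the 3-node admittance system at A, C, D solves to V_A = Z_AB = 13.07 - j0.7071 Ω = 13.09∠-3.1° Ω.
Step 4 — Source phasor: V = 157∠30.0° V = 136 + j78.5 V.
Step 5 — Ohm's law: I = V / Z_total = (136 + j78.5) / (13.07 - j0.7071) = 10.05 + j6.551 A.
Step 6 — Convert to polar: |I| = 12 A, ∠I = 33.1°.

I = 12∠33.1° A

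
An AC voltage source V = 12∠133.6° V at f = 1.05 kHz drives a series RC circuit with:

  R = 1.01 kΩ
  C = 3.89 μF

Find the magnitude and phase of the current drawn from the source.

Step 1 — Angular frequency: ω = 2π·f = 2π·1050 = 6597 rad/s.
Step 2 — Component impedances:
  R: Z = R = 1010 Ω
  C: Z = 1/(jωC) = -j/(ω·C) = 0 - j38.97 Ω
Step 3 — Series combination: Z_total = R + C = 1010 - j38.97 Ω = 1011∠-2.2° Ω.
Step 4 — Source phasor: V = 12∠133.6° V = -8.275 + j8.69 V.
Step 5 — Ohm's law: I = V / Z_total = (-8.275 + j8.69) / (1010 - j38.97) = -0.008513 + j0.008276 A.
Step 6 — Convert to polar: |I| = 0.01187 A, ∠I = 135.8°.

I = 0.01187∠135.8° A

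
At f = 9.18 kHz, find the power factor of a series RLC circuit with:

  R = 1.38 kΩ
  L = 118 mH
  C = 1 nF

Step 1 — Angular frequency: ω = 2π·f = 2π·9180 = 5.768e+04 rad/s.
Step 2 — Component impedances:
  R: Z = R = 1380 Ω
  L: Z = jωL = j·5.768e+04·0.118 = 0 + j6806 Ω
  C: Z = 1/(jωC) = -j/(ω·C) = 0 - j1.734e+04 Ω
Step 3 — Series combination: Z_total = R + L + C = 1380 - j1.053e+04 Ω = 1.062e+04∠-82.5° Ω.
Step 4 — Power factor: PF = cos(φ) = Re(Z)/|Z| = 1380/1.062e+04 = 0.1299.
Step 5 — Type: Im(Z) = -1.053e+04 ⇒ leading (phase φ = -82.5°).

PF = 0.1299 (leading, φ = -82.5°)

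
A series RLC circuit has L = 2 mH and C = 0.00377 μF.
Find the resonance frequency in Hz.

Step 1 — Resonance condition Im(Z)=0 gives ω₀ = 1/√(LC).
Step 2 — ω₀ = 1/√(0.002·3.77e-09) = 3.642e+05 rad/s.
Step 3 — f₀ = ω₀/(2π) = 5.796e+04 Hz.

f₀ = 5.796e+04 Hz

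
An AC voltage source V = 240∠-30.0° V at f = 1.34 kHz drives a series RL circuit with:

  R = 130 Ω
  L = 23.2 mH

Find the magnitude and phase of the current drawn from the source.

Step 1 — Angular frequency: ω = 2π·f = 2π·1340 = 8419 rad/s.
Step 2 — Component impedances:
  R: Z = R = 130 Ω
  L: Z = jωL = j·8419·0.0232 = 0 + j195.3 Ω
Step 3 — Series combination: Z_total = R + L = 130 + j195.3 Ω = 234.6∠56.4° Ω.
Step 4 — Source phasor: V = 240∠-30.0° V = 207.8 - j120 V.
Step 5 — Ohm's law: I = V / Z_total = (207.8 - j120) / (130 + j195.3) = 0.06503 - j1.021 A.
Step 6 — Convert to polar: |I| = 1.023 A, ∠I = -86.4°.

I = 1.023∠-86.4° A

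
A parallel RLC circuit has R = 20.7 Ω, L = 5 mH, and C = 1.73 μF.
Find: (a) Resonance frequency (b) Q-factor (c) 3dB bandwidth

Step 1 — Resonance: ω₀ = 1/√(LC) = 1/√(0.005·1.73e-06) = 1.075e+04 rad/s.
Step 2 — f₀ = ω₀/(2π) = 1711 Hz.
Step 3 — Parallel Q: Q = R/(ω₀L) = 20.7/(1.075e+04·0.005) = 0.385.
Step 4 — Bandwidth: Δω = ω₀/Q = 2.792e+04 rad/s; BW = Δω/(2π) = 4444 Hz.

(a) f₀ = 1711 Hz  (b) Q = 0.385  (c) BW = 4444 Hz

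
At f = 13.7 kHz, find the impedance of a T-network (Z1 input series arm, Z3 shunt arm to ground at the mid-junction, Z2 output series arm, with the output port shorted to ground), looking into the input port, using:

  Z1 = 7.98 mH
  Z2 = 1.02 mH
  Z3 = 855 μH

Step 1 — Angular frequency: ω = 2π·f = 2π·1.37e+04 = 8.608e+04 rad/s.
Step 2 — Component impedances:
  Z1: Z = jωL = j·8.608e+04·0.00798 = 0 + j686.9 Ω
  Z2: Z = jωL = j·8.608e+04·0.00102 = 0 + j87.8 Ω
  Z3: Z = jωL = j·8.608e+04·0.000855 = 0 + j73.6 Ω
Step 3 — With the output port shorted to ground, the output series arm Z2 runs from the junction to ground; the shunt arm Z3 also runs from the junction to ground. They appear in parallel: Z3 || Z2 = 0 + j40.04 Ω.
Step 4 — Series with input arm Z1: Z_in = Z1 + (Z3 || Z2) = 0 + j727 Ω = 727∠90.0° Ω.

Z = 0 + j727 Ω = 727∠90.0° Ω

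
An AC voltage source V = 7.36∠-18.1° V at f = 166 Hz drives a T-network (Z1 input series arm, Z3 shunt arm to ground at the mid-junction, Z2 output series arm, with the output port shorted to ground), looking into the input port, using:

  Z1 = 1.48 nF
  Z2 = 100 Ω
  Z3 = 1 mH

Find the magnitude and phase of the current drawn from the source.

Step 1 — Angular frequency: ω = 2π·f = 2π·166 = 1043 rad/s.
Step 2 — Component impedances:
  Z1: Z = 1/(jωC) = -j/(ω·C) = 0 - j6.478e+05 Ω
  Z2: Z = R = 100 Ω
  Z3: Z = jωL = j·1043·0.001 = 0 + j1.043 Ω
Step 3 — With the output port shorted to ground, the output series arm Z2 runs from the junction to ground; the shunt arm Z3 also runs from the junction to ground. They appear in parallel: Z3 || Z2 = 0.01088 + j1.043 Ω.
Step 4 — Series with input arm Z1: Z_in = Z1 + (Z3 || Z2) = 0.01088 - j6.478e+05 Ω = 6.478e+05∠-90.0° Ω.
Step 5 — Source phasor: V = 7.36∠-18.1° V = 6.996 - j2.287 V.
Step 6 — Ohm's law: I = V / Z_total = (6.996 - j2.287) / (0.01088 - j6.478e+05) = 3.53e-06 + j1.08e-05 A.
Step 7 — Convert to polar: |I| = 1.136e-05 A, ∠I = 71.9°.

I = 1.136e-05∠71.9° A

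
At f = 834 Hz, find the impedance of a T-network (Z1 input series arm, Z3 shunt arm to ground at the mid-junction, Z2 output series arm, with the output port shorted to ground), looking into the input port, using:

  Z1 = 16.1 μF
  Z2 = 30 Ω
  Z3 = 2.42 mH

Step 1 — Angular frequency: ω = 2π·f = 2π·834 = 5240 rad/s.
Step 2 — Component impedances:
  Z1: Z = 1/(jωC) = -j/(ω·C) = 0 - j11.85 Ω
  Z2: Z = R = 30 Ω
  Z3: Z = jωL = j·5240·0.00242 = 0 + j12.68 Ω
Step 3 — With the output port shorted to ground, the output series arm Z2 runs from the junction to ground; the shunt arm Z3 also runs from the junction to ground. They appear in parallel: Z3 || Z2 = 4.548 + j10.76 Ω.
Step 4 — Series with input arm Z1: Z_in = Z1 + (Z3 || Z2) = 4.548 - j1.094 Ω = 4.678∠-13.5° Ω.

Z = 4.548 - j1.094 Ω = 4.678∠-13.5° Ω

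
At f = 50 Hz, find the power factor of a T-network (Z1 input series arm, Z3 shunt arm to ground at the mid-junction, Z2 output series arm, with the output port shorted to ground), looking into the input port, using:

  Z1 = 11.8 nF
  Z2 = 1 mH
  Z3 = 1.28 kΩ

Step 1 — Angular frequency: ω = 2π·f = 2π·50 = 314.2 rad/s.
Step 2 — Component impedances:
  Z1: Z = 1/(jωC) = -j/(ω·C) = 0 - j2.698e+05 Ω
  Z2: Z = jωL = j·314.2·0.001 = 0 + j0.3142 Ω
  Z3: Z = R = 1280 Ω
Step 3 — With the output port shorted to ground, the output series arm Z2 runs from the junction to ground; the shunt arm Z3 also runs from the junction to ground. They appear in parallel: Z3 || Z2 = 7.711e-05 + j0.3142 Ω.
Step 4 — Series with input arm Z1: Z_in = Z1 + (Z3 || Z2) = 0 - j2.698e+05 Ω = 2.698e+05∠-90.0° Ω.
Step 5 — Power factor: PF = cos(φ) = Re(Z)/|Z| = 7.711e-05/2.698e+05 = 2.858e-10.
Step 6 — Type: Im(Z) = -2.698e+05 ⇒ leading (phase φ = -90.0°).

PF = 2.858e-10 (leading, φ = -90.0°)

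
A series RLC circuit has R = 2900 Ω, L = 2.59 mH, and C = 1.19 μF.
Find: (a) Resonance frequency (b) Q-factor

Step 1 — Resonance condition Im(Z)=0 gives ω₀ = 1/√(LC).
Step 2 — ω₀ = 1/√(0.00259·1.19e-06) = 1.801e+04 rad/s.
Step 3 — f₀ = ω₀/(2π) = 2867 Hz.
Step 4 — Series Q: Q = ω₀L/R = 1.801e+04·0.00259/2900 = 0.01609.

(a) f₀ = 2867 Hz  (b) Q = 0.01609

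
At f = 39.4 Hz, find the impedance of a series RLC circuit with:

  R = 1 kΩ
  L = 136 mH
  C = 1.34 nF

Step 1 — Angular frequency: ω = 2π·f = 2π·39.4 = 247.6 rad/s.
Step 2 — Component impedances:
  R: Z = R = 1000 Ω
  L: Z = jωL = j·247.6·0.136 = 0 + j33.67 Ω
  C: Z = 1/(jωC) = -j/(ω·C) = 0 - j3.015e+06 Ω
Step 3 — Series combination: Z_total = R + L + C = 1000 - j3.014e+06 Ω = 3.014e+06∠-90.0° Ω.

Z = 1000 - j3.014e+06 Ω = 3.014e+06∠-90.0° Ω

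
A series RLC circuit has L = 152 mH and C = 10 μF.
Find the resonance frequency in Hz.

Step 1 — Resonance condition Im(Z)=0 gives ω₀ = 1/√(LC).
Step 2 — ω₀ = 1/√(0.152·1e-05) = 811.1 rad/s.
Step 3 — f₀ = ω₀/(2π) = 129.1 Hz.

f₀ = 129.1 Hz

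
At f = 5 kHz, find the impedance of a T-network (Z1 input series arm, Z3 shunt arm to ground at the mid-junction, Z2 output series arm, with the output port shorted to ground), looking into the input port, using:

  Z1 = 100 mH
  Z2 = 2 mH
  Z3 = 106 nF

Step 1 — Angular frequency: ω = 2π·f = 2π·5000 = 3.142e+04 rad/s.
Step 2 — Component impedances:
  Z1: Z = jωL = j·3.142e+04·0.1 = 0 + j3142 Ω
  Z2: Z = jωL = j·3.142e+04·0.002 = 0 + j62.83 Ω
  Z3: Z = 1/(jωC) = -j/(ω·C) = 0 - j300.3 Ω
Step 3 — With the output port shorted to ground, the output series arm Z2 runs from the junction to ground; the shunt arm Z3 also runs from the junction to ground. They appear in parallel: Z3 || Z2 = 0 + j79.46 Ω.
Step 4 — Series with input arm Z1: Z_in = Z1 + (Z3 || Z2) = 0 + j3221 Ω = 3221∠90.0° Ω.

Z = 0 + j3221 Ω = 3221∠90.0° Ω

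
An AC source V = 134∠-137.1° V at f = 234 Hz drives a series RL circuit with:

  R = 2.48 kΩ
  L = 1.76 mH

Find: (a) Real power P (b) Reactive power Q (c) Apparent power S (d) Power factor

Step 1 — Angular frequency: ω = 2π·f = 2π·234 = 1470 rad/s.
Step 2 — Component impedances:
  R: Z = R = 2480 Ω
  L: Z = jωL = j·1470·0.00176 = 0 + j2.588 Ω
Step 3 — Series combination: Z_total = R + L = 2480 + j2.588 Ω = 2480∠0.1° Ω.
Step 4 — Source phasor: V = 134∠-137.1° V = -98.16 - j91.22 V.
Step 5 — Current: I = V / Z = -0.03962 - j0.03674 A = 0.05403∠-137.2° A.
Step 6 — Complex power: S = V·I* = 7.24 + j0.007555 VA.
Step 7 — Real power: P = Re(S) = 7.24 W.
Step 8 — Reactive power: Q = Im(S) = 0.007555 VAR.
Step 9 — Apparent power: |S| = 7.24 VA.
Step 10 — Power factor: PF = P/|S| = 1 (lagging).

(a) P = 7.24 W  (b) Q = 0.007555 VAR  (c) S = 7.24 VA  (d) PF = 1 (lagging)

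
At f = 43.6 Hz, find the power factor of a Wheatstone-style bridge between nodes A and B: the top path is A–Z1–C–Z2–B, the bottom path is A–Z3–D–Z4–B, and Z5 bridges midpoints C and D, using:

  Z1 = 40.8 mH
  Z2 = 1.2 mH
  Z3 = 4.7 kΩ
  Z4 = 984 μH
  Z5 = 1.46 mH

Step 1 — Angular frequency: ω = 2π·f = 2π·43.6 = 273.9 rad/s.
Step 2 — Component impedances:
  Z1: Z = jωL = j·273.9·0.0408 = 0 + j11.18 Ω
  Z2: Z = jωL = j·273.9·0.0012 = 0 + j0.3287 Ω
  Z3: Z = R = 4700 Ω
  Z4: Z = jωL = j·273.9·0.000984 = 0 + j0.2696 Ω
  Z5: Z = jωL = j·273.9·0.00146 = 0 + j0.4 Ω
Step 3 — Bridge requires nodal analysis (the Z5 bridge couples midpoints C and D, so the two paths cannot be reduced to a simple series/parallel combination). Setting node B to ground and injecting 1 A at node A, the 3-node admittance system at A, C, D solves to V_A = Z_AB = 0.02721 + j11.4 Ω = 11.4∠89.9° Ω.
Step 4 — Power factor: PF = cos(φ) = Re(Z)/|Z| = 0.02721/11.4 = 0.002387.
Step 5 — Type: Im(Z) = 11.4 ⇒ lagging (phase φ = 89.9°).

PF = 0.002387 (lagging, φ = 89.9°)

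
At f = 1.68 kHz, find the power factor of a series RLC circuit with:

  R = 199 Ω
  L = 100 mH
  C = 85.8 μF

Step 1 — Angular frequency: ω = 2π·f = 2π·1680 = 1.056e+04 rad/s.
Step 2 — Component impedances:
  R: Z = R = 199 Ω
  L: Z = jωL = j·1.056e+04·0.1 = 0 + j1056 Ω
  C: Z = 1/(jωC) = -j/(ω·C) = 0 - j1.104 Ω
Step 3 — Series combination: Z_total = R + L + C = 199 + j1054 Ω = 1073∠79.3° Ω.
Step 4 — Power factor: PF = cos(φ) = Re(Z)/|Z| = 199/1073.1 = 0.1854.
Step 5 — Type: Im(Z) = 1054 ⇒ lagging (phase φ = 79.3°).

PF = 0.1854 (lagging, φ = 79.3°)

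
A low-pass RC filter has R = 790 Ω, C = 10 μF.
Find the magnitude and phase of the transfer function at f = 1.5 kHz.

Step 1 — Angular frequency: ω = 2π·1500 = 9425 rad/s.
Step 2 — Transfer function: H(jω) = 1/(1 + jωRC).
Step 3 — Denominator: 1 + jωRC = 1 + j·9425·790·1e-05 = 1 + j74.46.
Step 4 — H = 0.0001804 - j0.01343.
Step 5 — Magnitude: |H| = 0.01343 (-37.4 dB); phase: φ = -89.2°.

|H| = 0.01343 (-37.4 dB), φ = -89.2°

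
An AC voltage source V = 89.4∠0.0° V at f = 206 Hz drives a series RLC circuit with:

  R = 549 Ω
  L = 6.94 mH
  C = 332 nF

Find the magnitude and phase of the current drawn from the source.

Step 1 — Angular frequency: ω = 2π·f = 2π·206 = 1294 rad/s.
Step 2 — Component impedances:
  R: Z = R = 549 Ω
  L: Z = jωL = j·1294·0.00694 = 0 + j8.983 Ω
  C: Z = 1/(jωC) = -j/(ω·C) = 0 - j2327 Ω
Step 3 — Series combination: Z_total = R + L + C = 549 - j2318 Ω = 2382∠-76.7° Ω.
Step 4 — Source phasor: V = 89.4∠0.0° V = 89.4 V.
Step 5 — Ohm's law: I = V / Z_total = (89.4) / (549 - j2318) = 0.008648 + j0.03652 A.
Step 6 — Convert to polar: |I| = 0.03753 A, ∠I = 76.7°.

I = 0.03753∠76.7° A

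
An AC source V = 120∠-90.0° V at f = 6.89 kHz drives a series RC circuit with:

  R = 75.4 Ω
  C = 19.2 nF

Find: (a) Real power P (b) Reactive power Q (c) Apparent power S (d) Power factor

Step 1 — Angular frequency: ω = 2π·f = 2π·6890 = 4.329e+04 rad/s.
Step 2 — Component impedances:
  R: Z = R = 75.4 Ω
  C: Z = 1/(jωC) = -j/(ω·C) = 0 - j1203 Ω
Step 3 — Series combination: Z_total = R + C = 75.4 - j1203 Ω = 1205∠-86.4° Ω.
Step 4 — Source phasor: V = 120∠-90.0° V = 0 - j120 V.
Step 5 — Current: I = V / Z = 0.09935 - j0.006227 A = 0.09955∠-3.6° A.
Step 6 — Complex power: S = V·I* = 0.7472 - j11.92 VA.
Step 7 — Real power: P = Re(S) = 0.7472 W.
Step 8 — Reactive power: Q = Im(S) = -11.92 VAR.
Step 9 — Apparent power: |S| = 11.95 VA.
Step 10 — Power factor: PF = P/|S| = 0.06255 (leading).

(a) P = 0.7472 W  (b) Q = -11.92 VAR  (c) S = 11.95 VA  (d) PF = 0.06255 (leading)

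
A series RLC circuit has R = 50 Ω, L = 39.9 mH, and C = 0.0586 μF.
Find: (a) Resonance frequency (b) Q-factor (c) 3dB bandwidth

Step 1 — Resonance: ω₀ = 1/√(LC) = 1/√(0.0399·5.86e-08) = 2.068e+04 rad/s.
Step 2 — f₀ = ω₀/(2π) = 3291 Hz.
Step 3 — Series Q: Q = ω₀L/R = 2.068e+04·0.0399/50 = 16.5.
Step 4 — Bandwidth: Δω = ω₀/Q = 1253 rad/s; BW = Δω/(2π) = 199.4 Hz.

(a) f₀ = 3291 Hz  (b) Q = 16.5  (c) BW = 199.4 Hz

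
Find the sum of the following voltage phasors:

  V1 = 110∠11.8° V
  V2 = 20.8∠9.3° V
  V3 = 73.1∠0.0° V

Step 1 — Convert each phasor to rectangular form:
  V1 = 110·(cos(11.8°) + j·sin(11.8°)) = 107.7 + j22.49 V
  V2 = 20.8·(cos(9.3°) + j·sin(9.3°)) = 20.53 + j3.361 V
  V3 = 73.1·(cos(0.0°) + j·sin(0.0°)) = 73.1 V
Step 2 — Sum components: V_total = 201.3 + j25.86 V.
Step 3 — Convert to polar: |V_total| = 203 V, ∠V_total = 7.3°.

V_total = 203∠7.3° V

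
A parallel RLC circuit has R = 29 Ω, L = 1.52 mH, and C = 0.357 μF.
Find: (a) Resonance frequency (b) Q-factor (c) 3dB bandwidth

Step 1 — Resonance: ω₀ = 1/√(LC) = 1/√(0.00152·3.57e-07) = 4.293e+04 rad/s.
Step 2 — f₀ = ω₀/(2π) = 6832 Hz.
Step 3 — Parallel Q: Q = R/(ω₀L) = 29/(4.293e+04·0.00152) = 0.4444.
Step 4 — Bandwidth: Δω = ω₀/Q = 9.659e+04 rad/s; BW = Δω/(2π) = 1.537e+04 Hz.

(a) f₀ = 6832 Hz  (b) Q = 0.4444  (c) BW = 1.537e+04 Hz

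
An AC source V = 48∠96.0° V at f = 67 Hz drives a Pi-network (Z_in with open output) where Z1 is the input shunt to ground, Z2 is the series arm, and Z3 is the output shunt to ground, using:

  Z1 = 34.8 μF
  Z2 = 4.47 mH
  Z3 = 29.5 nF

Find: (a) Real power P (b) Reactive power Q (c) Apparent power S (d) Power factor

Step 1 — Angular frequency: ω = 2π·f = 2π·67 = 421 rad/s.
Step 2 — Component impedances:
  Z1: Z = 1/(jωC) = -j/(ω·C) = 0 - j68.26 Ω
  Z2: Z = jωL = j·421·0.00447 = 0 + j1.882 Ω
  Z3: Z = 1/(jωC) = -j/(ω·C) = 0 - j8.052e+04 Ω
Step 3 — With open output, the series arm Z2 and the output shunt Z3 appear in series to ground: Z2 + Z3 = 0 - j8.052e+04 Ω.
Step 4 — Parallel with input shunt Z1: Z_in = Z1 || (Z2 + Z3) = 0 - j68.2 Ω = 68.2∠-90.0° Ω.
Step 5 — Source phasor: V = 48∠96.0° V = -5.017 + j47.74 V.
Step 6 — Current: I = V / Z = -0.6999 - j0.07357 A = 0.7038∠-174.0° A.
Step 7 — Complex power: S = V·I* = 0 - j33.78 VA.
Step 8 — Real power: P = Re(S) = 0 W.
Step 9 — Reactive power: Q = Im(S) = -33.78 VAR.
Step 10 — Apparent power: |S| = 33.78 VA.
Step 11 — Power factor: PF = P/|S| = 0 (leading).

(a) P = 0 W  (b) Q = -33.78 VAR  (c) S = 33.78 VA  (d) PF = 0 (leading)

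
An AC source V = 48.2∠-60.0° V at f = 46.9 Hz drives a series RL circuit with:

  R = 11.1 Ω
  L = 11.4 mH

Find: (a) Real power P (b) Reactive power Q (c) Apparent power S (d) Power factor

Step 1 — Angular frequency: ω = 2π·f = 2π·46.9 = 294.7 rad/s.
Step 2 — Component impedances:
  R: Z = R = 11.1 Ω
  L: Z = jωL = j·294.7·0.0114 = 0 + j3.359 Ω
Step 3 — Series combination: Z_total = R + L = 11.1 + j3.359 Ω = 11.6∠16.8° Ω.
Step 4 — Source phasor: V = 48.2∠-60.0° V = 24.1 - j41.74 V.
Step 5 — Current: I = V / Z = 0.9464 - j4.047 A = 4.156∠-76.8° A.
Step 6 — Complex power: S = V·I* = 191.7 + j58.03 VA.
Step 7 — Real power: P = Re(S) = 191.7 W.
Step 8 — Reactive power: Q = Im(S) = 58.03 VAR.
Step 9 — Apparent power: |S| = 200.3 VA.
Step 10 — Power factor: PF = P/|S| = 0.9571 (lagging).

(a) P = 191.7 W  (b) Q = 58.03 VAR  (c) S = 200.3 VA  (d) PF = 0.9571 (lagging)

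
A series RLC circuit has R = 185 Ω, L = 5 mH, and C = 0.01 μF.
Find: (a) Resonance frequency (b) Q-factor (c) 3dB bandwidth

Step 1 — Resonance: ω₀ = 1/√(LC) = 1/√(0.005·1e-08) = 1.414e+05 rad/s.
Step 2 — f₀ = ω₀/(2π) = 2.251e+04 Hz.
Step 3 — Series Q: Q = ω₀L/R = 1.414e+05·0.005/185 = 3.822.
Step 4 — Bandwidth: Δω = ω₀/Q = 3.7e+04 rad/s; BW = Δω/(2π) = 5889 Hz.

(a) f₀ = 2.251e+04 Hz  (b) Q = 3.822  (c) BW = 5889 Hz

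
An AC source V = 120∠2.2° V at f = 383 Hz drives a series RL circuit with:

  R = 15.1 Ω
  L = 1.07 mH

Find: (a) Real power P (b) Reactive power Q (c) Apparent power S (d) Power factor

Step 1 — Angular frequency: ω = 2π·f = 2π·383 = 2406 rad/s.
Step 2 — Component impedances:
  R: Z = R = 15.1 Ω
  L: Z = jωL = j·2406·0.00107 = 0 + j2.575 Ω
Step 3 — Series combination: Z_total = R + L = 15.1 + j2.575 Ω = 15.32∠9.7° Ω.
Step 4 — Source phasor: V = 120∠2.2° V = 119.9 + j4.607 V.
Step 5 — Current: I = V / Z = 7.767 - j1.019 A = 7.834∠-7.5° A.
Step 6 — Complex power: S = V·I* = 926.7 + j158 VA.
Step 7 — Real power: P = Re(S) = 926.7 W.
Step 8 — Reactive power: Q = Im(S) = 158 VAR.
Step 9 — Apparent power: |S| = 940.1 VA.
Step 10 — Power factor: PF = P/|S| = 0.9858 (lagging).

(a) P = 926.7 W  (b) Q = 158 VAR  (c) S = 940.1 VA  (d) PF = 0.9858 (lagging)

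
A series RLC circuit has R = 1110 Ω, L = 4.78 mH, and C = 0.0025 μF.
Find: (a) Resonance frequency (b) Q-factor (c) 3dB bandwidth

Step 1 — Resonance: ω₀ = 1/√(LC) = 1/√(0.00478·2.5e-09) = 2.893e+05 rad/s.
Step 2 — f₀ = ω₀/(2π) = 4.604e+04 Hz.
Step 3 — Series Q: Q = ω₀L/R = 2.893e+05·0.00478/1110 = 1.246.
Step 4 — Bandwidth: Δω = ω₀/Q = 2.322e+05 rad/s; BW = Δω/(2π) = 3.696e+04 Hz.

(a) f₀ = 4.604e+04 Hz  (b) Q = 1.246  (c) BW = 3.696e+04 Hz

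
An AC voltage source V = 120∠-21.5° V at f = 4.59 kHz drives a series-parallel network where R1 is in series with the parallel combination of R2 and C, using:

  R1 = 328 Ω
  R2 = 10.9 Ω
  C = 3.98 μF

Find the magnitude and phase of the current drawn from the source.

Step 1 — Angular frequency: ω = 2π·f = 2π·4590 = 2.884e+04 rad/s.
Step 2 — Component impedances:
  R1: Z = R = 328 Ω
  R2: Z = R = 10.9 Ω
  C: Z = 1/(jωC) = -j/(ω·C) = 0 - j8.712 Ω
Step 3 — Parallel branch: R2 || C = 1/(1/R2 + 1/C) = 4.249 - j5.316 Ω.
Step 4 — Series with R1: Z_total = R1 + (R2 || C) = 332.2 - j5.316 Ω = 332.3∠-0.9° Ω.
Step 5 — Source phasor: V = 120∠-21.5° V = 111.7 - j43.98 V.
Step 6 — Ohm's law: I = V / Z_total = (111.7 - j43.98) / (332.2 - j5.316) = 0.3381 - j0.127 A.
Step 7 — Convert to polar: |I| = 0.3611 A, ∠I = -20.6°.

I = 0.3611∠-20.6° A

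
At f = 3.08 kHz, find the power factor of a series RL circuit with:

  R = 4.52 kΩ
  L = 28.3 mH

Step 1 — Angular frequency: ω = 2π·f = 2π·3080 = 1.935e+04 rad/s.
Step 2 — Component impedances:
  R: Z = R = 4520 Ω
  L: Z = jωL = j·1.935e+04·0.0283 = 0 + j547.7 Ω
Step 3 — Series combination: Z_total = R + L = 4520 + j547.7 Ω = 4553∠6.9° Ω.
Step 4 — Power factor: PF = cos(φ) = Re(Z)/|Z| = 4520/4553.1 = 0.9927.
Step 5 — Type: Im(Z) = 547.7 ⇒ lagging (phase φ = 6.9°).

PF = 0.9927 (lagging, φ = 6.9°)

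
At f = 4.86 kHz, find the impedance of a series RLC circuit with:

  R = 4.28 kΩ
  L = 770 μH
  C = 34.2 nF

Step 1 — Angular frequency: ω = 2π·f = 2π·4860 = 3.054e+04 rad/s.
Step 2 — Component impedances:
  R: Z = R = 4280 Ω
  L: Z = jωL = j·3.054e+04·0.00077 = 0 + j23.51 Ω
  C: Z = 1/(jωC) = -j/(ω·C) = 0 - j957.5 Ω
Step 3 — Series combination: Z_total = R + L + C = 4280 - j934 Ω = 4381∠-12.3° Ω.

Z = 4280 - j934 Ω = 4381∠-12.3° Ω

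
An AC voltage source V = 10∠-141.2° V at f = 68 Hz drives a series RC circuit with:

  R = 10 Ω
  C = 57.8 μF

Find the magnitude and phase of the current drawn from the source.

Step 1 — Angular frequency: ω = 2π·f = 2π·68 = 427.3 rad/s.
Step 2 — Component impedances:
  R: Z = R = 10 Ω
  C: Z = 1/(jωC) = -j/(ω·C) = 0 - j40.49 Ω
Step 3 — Series combination: Z_total = R + C = 10 - j40.49 Ω = 41.71∠-76.1° Ω.
Step 4 — Source phasor: V = 10∠-141.2° V = -7.793 - j6.266 V.
Step 5 — Ohm's law: I = V / Z_total = (-7.793 - j6.266) / (10 - j40.49) = 0.1011 - j0.2174 A.
Step 6 — Convert to polar: |I| = 0.2398 A, ∠I = -65.1°.

I = 0.2398∠-65.1° A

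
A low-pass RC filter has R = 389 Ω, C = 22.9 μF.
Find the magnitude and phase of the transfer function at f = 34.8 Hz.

Step 1 — Angular frequency: ω = 2π·34.8 = 218.7 rad/s.
Step 2 — Transfer function: H(jω) = 1/(1 + jωRC).
Step 3 — Denominator: 1 + jωRC = 1 + j·218.7·389·2.29e-05 = 1 + j1.948.
Step 4 — H = 0.2086 - j0.4063.
Step 5 — Magnitude: |H| = 0.4567 (-6.8 dB); phase: φ = -62.8°.

|H| = 0.4567 (-6.8 dB), φ = -62.8°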